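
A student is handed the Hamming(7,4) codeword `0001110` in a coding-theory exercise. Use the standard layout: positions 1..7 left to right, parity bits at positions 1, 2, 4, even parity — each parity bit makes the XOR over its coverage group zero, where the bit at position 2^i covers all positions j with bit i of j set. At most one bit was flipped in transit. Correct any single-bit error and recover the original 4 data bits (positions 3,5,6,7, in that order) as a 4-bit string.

s1: b1⊕b3⊕b5⊕b7 = 0⊕0⊕1⊕0 = 1
s2: b2⊕b3⊕b6⊕b7 = 0⊕0⊕1⊕0 = 1
s4: b4⊕b5⊕b6⊕b7 = 1⊕1⊕1⊕0 = 1
Syndrome (s4...s1) = 111 → position 7.
Flip bit 7: corrected codeword = 0001111
Data bits at positions 3,5,6,7: 0111

0111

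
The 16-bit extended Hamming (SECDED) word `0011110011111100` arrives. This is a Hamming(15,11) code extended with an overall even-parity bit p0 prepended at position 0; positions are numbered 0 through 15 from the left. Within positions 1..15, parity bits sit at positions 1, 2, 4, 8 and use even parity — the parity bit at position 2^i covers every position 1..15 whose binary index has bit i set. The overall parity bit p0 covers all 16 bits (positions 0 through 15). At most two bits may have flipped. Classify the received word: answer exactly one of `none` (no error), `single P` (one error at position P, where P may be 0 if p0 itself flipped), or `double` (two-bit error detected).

s1: b1⊕b3⊕b5⊕b7⊕b9⊕b11⊕b13⊕b15 = 0⊕1⊕1⊕0⊕1⊕1⊕1⊕0 = 1
s2: b2⊕b3⊕b6⊕b7⊕b10⊕b11⊕b14⊕b15 = 1⊕1⊕0⊕0⊕1⊕1⊕0⊕0 = 0
s4: b4⊕b5⊕b6⊕b7⊕b12⊕b13⊕b14⊕b15 = 1⊕1⊕0⊕0⊕1⊕1⊕0⊕0 = 0
s8: b8⊕b9⊕b10⊕b11⊕b12⊕b13⊕b14⊕b15 = 1⊕1⊕1⊕1⊕1⊕1⊕0⊕0 = 0
Syndrome (s8...s1) = 0001 → position 1.
Overall parity (XOR of all 16 bits, including p0): 0⊕0⊕1⊕1⊕1⊕1⊕0⊕0⊕1⊕1⊕1⊕1⊕1⊕1⊕0⊕0 = 0
Overall=0, syndrome position=1 → double-bit error detected (uncorrectable).

double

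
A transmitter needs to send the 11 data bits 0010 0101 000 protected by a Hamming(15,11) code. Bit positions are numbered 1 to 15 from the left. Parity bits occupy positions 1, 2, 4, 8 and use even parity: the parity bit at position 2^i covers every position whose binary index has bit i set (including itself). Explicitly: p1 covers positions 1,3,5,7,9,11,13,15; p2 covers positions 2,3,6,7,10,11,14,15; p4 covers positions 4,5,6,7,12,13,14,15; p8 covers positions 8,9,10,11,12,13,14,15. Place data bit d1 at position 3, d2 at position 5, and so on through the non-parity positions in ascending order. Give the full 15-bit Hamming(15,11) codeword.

Place data bits at non-power-of-two positions: b3=0, b5=0, b6=1, b7=0, b9=0, b10=1, b11=0, b12=1, b13=0, b14=0, b15=0.
p1 = XOR of data positions {3,5,7,9,11,13,15} = 0⊕0⊕0⊕0⊕0⊕0⊕0 = 0
p2 = XOR of data positions {3,6,7,10,11,14,15} = 0⊕1⊕0⊕1⊕0⊕0⊕0 = 0
p4 = XOR of data positions {5,6,7,12,13,14,15} = 0⊕1⊕0⊕1⊕0⊕0⊕0 = 0
p8 = XOR of data positions {9,10,11,12,13,14,15} = 0⊕1⊕0⊕1⊕0⊕0⊕0 = 0
Codeword b1..b15 = 000001000101000

000001000101000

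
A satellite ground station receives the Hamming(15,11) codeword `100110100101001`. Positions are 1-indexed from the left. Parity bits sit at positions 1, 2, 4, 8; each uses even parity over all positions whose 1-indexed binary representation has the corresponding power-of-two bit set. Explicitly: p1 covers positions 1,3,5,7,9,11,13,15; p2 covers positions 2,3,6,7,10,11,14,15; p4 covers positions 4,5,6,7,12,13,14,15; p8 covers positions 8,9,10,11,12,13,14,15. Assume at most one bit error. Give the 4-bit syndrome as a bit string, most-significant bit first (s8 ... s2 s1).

1110

s1: b1⊕b3⊕b5⊕b7⊕b9⊕b11⊕b13⊕b15 = 1⊕0⊕1⊕1⊕0⊕0⊕0⊕1 = 0
s2: b2⊕b3⊕b6⊕b7⊕b10⊕b11⊕b14⊕b15 = 0⊕0⊕0⊕1⊕1⊕0⊕0⊕1 = 1
s4: b4⊕b5⊕b6⊕b7⊕b12⊕b13⊕b14⊕b15 = 1⊕1⊕0⊕1⊕1⊕0⊕0⊕1 = 1
s8: b8⊕b9⊕b10⊕b11⊕b12⊕b13⊕b14⊕b15 = 0⊕0⊕1⊕0⊕1⊕0⊕0⊕1 = 1
Syndrome (s8...s1) = 1110 → position 14.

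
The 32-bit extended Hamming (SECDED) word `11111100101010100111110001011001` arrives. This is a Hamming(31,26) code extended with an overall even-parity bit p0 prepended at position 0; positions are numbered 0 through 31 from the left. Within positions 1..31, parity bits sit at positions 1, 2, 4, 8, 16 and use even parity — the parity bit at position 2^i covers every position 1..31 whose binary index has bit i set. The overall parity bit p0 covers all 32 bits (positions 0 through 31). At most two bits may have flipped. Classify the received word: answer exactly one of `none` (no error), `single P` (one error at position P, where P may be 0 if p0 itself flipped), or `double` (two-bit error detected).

single 17

s1: b1⊕b3⊕b5⊕b7⊕b9⊕b11⊕b13⊕b15⊕b17⊕b19⊕b21⊕b23⊕b25⊕b27⊕b29⊕b31 = 1⊕1⊕1⊕0⊕0⊕0⊕0⊕0⊕1⊕1⊕1⊕0⊕1⊕1⊕0⊕1 = 1
s2: b2⊕b3⊕b6⊕b7⊕b10⊕b11⊕b14⊕b15⊕b18⊕b19⊕b22⊕b23⊕b26⊕b27⊕b30⊕b31 = 1⊕1⊕0⊕0⊕1⊕0⊕1⊕0⊕1⊕1⊕0⊕0⊕0⊕1⊕0⊕1 = 0
s4: b4⊕b5⊕b6⊕b7⊕b12⊕b13⊕b14⊕b15⊕b20⊕b21⊕b22⊕b23⊕b28⊕b29⊕b30⊕b31 = 1⊕1⊕0⊕0⊕1⊕0⊕1⊕0⊕1⊕1⊕0⊕0⊕1⊕0⊕0⊕1 = 0
s8: b8⊕b9⊕b10⊕b11⊕b12⊕b13⊕b14⊕b15⊕b24⊕b25⊕b26⊕b27⊕b28⊕b29⊕b30⊕b31 = 1⊕0⊕1⊕0⊕1⊕0⊕1⊕0⊕0⊕1⊕0⊕1⊕1⊕0⊕0⊕1 = 0
s16: b16⊕b17⊕b18⊕b19⊕b20⊕b21⊕b22⊕b23⊕b24⊕b25⊕b26⊕b27⊕b28⊕b29⊕b30⊕b31 = 0⊕1⊕1⊕1⊕1⊕1⊕0⊕0⊕0⊕1⊕0⊕1⊕1⊕0⊕0⊕1 = 1
Syndrome (s16...s1) = 10001 → position 17.
Overall parity (XOR of all 32 bits, including p0): 1⊕1⊕1⊕1⊕1⊕1⊕0⊕0⊕1⊕0⊕1⊕0⊕1⊕0⊕1⊕0⊕0⊕1⊕1⊕1⊕1⊕1⊕0⊕0⊕0⊕1⊕0⊕1⊕1⊕0⊕0⊕1 = 1
Overall=1, syndrome position=17 → single-bit error at position 17.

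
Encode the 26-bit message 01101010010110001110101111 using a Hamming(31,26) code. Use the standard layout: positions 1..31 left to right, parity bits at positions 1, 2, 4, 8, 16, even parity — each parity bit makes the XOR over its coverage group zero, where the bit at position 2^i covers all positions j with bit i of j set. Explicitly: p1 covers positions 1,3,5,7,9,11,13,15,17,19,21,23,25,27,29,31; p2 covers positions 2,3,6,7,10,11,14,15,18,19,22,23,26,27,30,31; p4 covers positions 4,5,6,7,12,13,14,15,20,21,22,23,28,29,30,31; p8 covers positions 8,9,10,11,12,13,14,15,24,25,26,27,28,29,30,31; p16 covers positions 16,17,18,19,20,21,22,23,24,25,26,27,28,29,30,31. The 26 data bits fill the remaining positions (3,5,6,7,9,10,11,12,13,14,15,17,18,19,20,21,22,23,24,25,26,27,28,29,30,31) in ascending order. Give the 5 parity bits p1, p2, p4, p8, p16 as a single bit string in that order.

Place data bits at non-power-of-two positions: b3=0, b5=1, b6=1, b7=0, b9=1, b10=0, b11=1, b12=0, b13=0, b14=1, b15=0, b17=1, b18=1, b19=0, b20=0, b21=0, b22=1, b23=1, b24=1, b25=0, b26=1, b27=0, b28=1, b29=1, b30=1, b31=1.
p1 = XOR of data positions {3,5,7,9,11,13,15,17,19,21,23,25,27,29,31} = 0⊕1⊕0⊕1⊕1⊕0⊕0⊕1⊕0⊕0⊕1⊕0⊕0⊕1⊕1 = 1
p2 = XOR of data positions {3,6,7,10,11,14,15,18,19,22,23,26,27,30,31} = 0⊕1⊕0⊕0⊕1⊕1⊕0⊕1⊕0⊕1⊕1⊕1⊕0⊕1⊕1 = 1
p4 = XOR of data positions {5,6,7,12,13,14,15,20,21,22,23,28,29,30,31} = 1⊕1⊕0⊕0⊕0⊕1⊕0⊕0⊕0⊕1⊕1⊕1⊕1⊕1⊕1 = 1
p8 = XOR of data positions {9,10,11,12,13,14,15,24,25,26,27,28,29,30,31} = 1⊕0⊕1⊕0⊕0⊕1⊕0⊕1⊕0⊕1⊕0⊕1⊕1⊕1⊕1 = 1
p16 = XOR of data positions {17,18,19,20,21,22,23,24,25,26,27,28,29,30,31} = 1⊕1⊕0⊕0⊕0⊕1⊕1⊕1⊕0⊕1⊕0⊕1⊕1⊕1⊕1 = 0
Parity bits p1,p2,p4,p8,p16 = 11110

11110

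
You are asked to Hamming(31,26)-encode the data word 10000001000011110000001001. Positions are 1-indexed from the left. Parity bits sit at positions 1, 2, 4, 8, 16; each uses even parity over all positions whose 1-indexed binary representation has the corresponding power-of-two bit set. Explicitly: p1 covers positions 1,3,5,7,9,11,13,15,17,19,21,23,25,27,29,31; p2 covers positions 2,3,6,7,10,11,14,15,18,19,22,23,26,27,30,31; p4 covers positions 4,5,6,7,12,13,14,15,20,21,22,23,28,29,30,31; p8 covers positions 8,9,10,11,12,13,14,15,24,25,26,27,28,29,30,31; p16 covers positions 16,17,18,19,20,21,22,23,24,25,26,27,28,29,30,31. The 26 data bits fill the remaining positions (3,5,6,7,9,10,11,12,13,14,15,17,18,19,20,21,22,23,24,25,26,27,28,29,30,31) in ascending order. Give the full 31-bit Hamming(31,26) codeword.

Place data bits at non-power-of-two positions: b3=1, b5=0, b6=0, b7=0, b9=0, b10=0, b11=0, b12=1, b13=0, b14=0, b15=0, b17=0, b18=1, b19=1, b20=1, b21=1, b22=0, b23=0, b24=0, b25=0, b26=0, b27=0, b28=1, b29=0, b30=0, b31=1.
p1 = XOR of data positions {3,5,7,9,11,13,15,17,19,21,23,25,27,29,31} = 1⊕0⊕0⊕0⊕0⊕0⊕0⊕0⊕1⊕1⊕0⊕0⊕0⊕0⊕1 = 0
p2 = XOR of data positions {3,6,7,10,11,14,15,18,19,22,23,26,27,30,31} = 1⊕0⊕0⊕0⊕0⊕0⊕0⊕1⊕1⊕0⊕0⊕0⊕0⊕0⊕1 = 0
p4 = XOR of data positions {5,6,7,12,13,14,15,20,21,22,23,28,29,30,31} = 0⊕0⊕0⊕1⊕0⊕0⊕0⊕1⊕1⊕0⊕0⊕1⊕0⊕0⊕1 = 1
p8 = XOR of data positions {9,10,11,12,13,14,15,24,25,26,27,28,29,30,31} = 0⊕0⊕0⊕1⊕0⊕0⊕0⊕0⊕0⊕0⊕0⊕1⊕0⊕0⊕1 = 1
p16 = XOR of data positions {17,18,19,20,21,22,23,24,25,26,27,28,29,30,31} = 0⊕1⊕1⊕1⊕1⊕0⊕0⊕0⊕0⊕0⊕0⊕1⊕0⊕0⊕1 = 0
Codeword b1..b31 = 0011000100010000011110000001001

0011000100010000011110000001001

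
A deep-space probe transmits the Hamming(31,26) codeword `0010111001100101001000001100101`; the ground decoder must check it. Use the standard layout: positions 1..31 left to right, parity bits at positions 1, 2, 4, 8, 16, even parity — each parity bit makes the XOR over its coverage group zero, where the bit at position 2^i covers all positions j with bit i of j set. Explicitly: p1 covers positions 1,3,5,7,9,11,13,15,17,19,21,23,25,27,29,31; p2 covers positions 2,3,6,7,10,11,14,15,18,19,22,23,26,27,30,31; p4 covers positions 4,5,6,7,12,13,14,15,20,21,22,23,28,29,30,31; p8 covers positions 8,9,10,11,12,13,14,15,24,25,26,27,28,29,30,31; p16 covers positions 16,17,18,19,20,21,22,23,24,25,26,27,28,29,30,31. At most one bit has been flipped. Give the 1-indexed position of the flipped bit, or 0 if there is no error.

10

s1: b1⊕b3⊕b5⊕b7⊕b9⊕b11⊕b13⊕b15⊕b17⊕b19⊕b21⊕b23⊕b25⊕b27⊕b29⊕b31 = 0⊕1⊕1⊕1⊕0⊕1⊕0⊕0⊕0⊕1⊕0⊕0⊕1⊕0⊕1⊕1 = 0
s2: b2⊕b3⊕b6⊕b7⊕b10⊕b11⊕b14⊕b15⊕b18⊕b19⊕b22⊕b23⊕b26⊕b27⊕b30⊕b31 = 0⊕1⊕1⊕1⊕1⊕1⊕1⊕0⊕0⊕1⊕0⊕0⊕1⊕0⊕0⊕1 = 1
s4: b4⊕b5⊕b6⊕b7⊕b12⊕b13⊕b14⊕b15⊕b20⊕b21⊕b22⊕b23⊕b28⊕b29⊕b30⊕b31 = 0⊕1⊕1⊕1⊕0⊕0⊕1⊕0⊕0⊕0⊕0⊕0⊕0⊕1⊕0⊕1 = 0
s8: b8⊕b9⊕b10⊕b11⊕b12⊕b13⊕b14⊕b15⊕b24⊕b25⊕b26⊕b27⊕b28⊕b29⊕b30⊕b31 = 0⊕0⊕1⊕1⊕0⊕0⊕1⊕0⊕0⊕1⊕1⊕0⊕0⊕1⊕0⊕1 = 1
s16: b16⊕b17⊕b18⊕b19⊕b20⊕b21⊕b22⊕b23⊕b24⊕b25⊕b26⊕b27⊕b28⊕b29⊕b30⊕b31 = 1⊕0⊕0⊕1⊕0⊕0⊕0⊕0⊕0⊕1⊕1⊕0⊕0⊕1⊕0⊕1 = 0
Syndrome (s16...s1) = 01010 → position 10.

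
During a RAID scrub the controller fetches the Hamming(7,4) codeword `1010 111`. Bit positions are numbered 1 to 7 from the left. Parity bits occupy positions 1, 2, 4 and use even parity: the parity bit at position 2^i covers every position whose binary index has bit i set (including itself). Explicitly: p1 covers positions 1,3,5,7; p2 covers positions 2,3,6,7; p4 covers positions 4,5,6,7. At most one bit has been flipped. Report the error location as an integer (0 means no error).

6

s1: b1⊕b3⊕b5⊕b7 = 1⊕1⊕1⊕1 = 0
s2: b2⊕b3⊕b6⊕b7 = 0⊕1⊕1⊕1 = 1
s4: b4⊕b5⊕b6⊕b7 = 0⊕1⊕1⊕1 = 1
Syndrome (s4...s1) = 110 → position 6.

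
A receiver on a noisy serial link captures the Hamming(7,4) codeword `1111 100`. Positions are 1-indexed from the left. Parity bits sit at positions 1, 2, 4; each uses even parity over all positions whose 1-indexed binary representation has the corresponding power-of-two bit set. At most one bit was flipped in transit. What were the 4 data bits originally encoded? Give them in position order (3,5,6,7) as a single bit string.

s1: b1⊕b3⊕b5⊕b7 = 1⊕1⊕1⊕0 = 1
s2: b2⊕b3⊕b6⊕b7 = 1⊕1⊕0⊕0 = 0
s4: b4⊕b5⊕b6⊕b7 = 1⊕1⊕0⊕0 = 0
Syndrome (s4...s1) = 001 → position 1.
Flip bit 1: corrected codeword = 0111100
Data bits at positions 3,5,6,7: 1100

1100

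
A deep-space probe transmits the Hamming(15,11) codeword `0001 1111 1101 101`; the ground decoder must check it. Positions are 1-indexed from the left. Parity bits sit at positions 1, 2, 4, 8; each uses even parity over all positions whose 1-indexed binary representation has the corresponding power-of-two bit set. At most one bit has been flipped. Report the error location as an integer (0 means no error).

5

s1: b1⊕b3⊕b5⊕b7⊕b9⊕b11⊕b13⊕b15 = 0⊕0⊕1⊕1⊕1⊕0⊕1⊕1 = 1
s2: b2⊕b3⊕b6⊕b7⊕b10⊕b11⊕b14⊕b15 = 0⊕0⊕1⊕1⊕1⊕0⊕0⊕1 = 0
s4: b4⊕b5⊕b6⊕b7⊕b12⊕b13⊕b14⊕b15 = 1⊕1⊕1⊕1⊕1⊕1⊕0⊕1 = 1
s8: b8⊕b9⊕b10⊕b11⊕b12⊕b13⊕b14⊕b15 = 1⊕1⊕1⊕0⊕1⊕1⊕0⊕1 = 0
Syndrome (s8...s1) = 0101 → position 5.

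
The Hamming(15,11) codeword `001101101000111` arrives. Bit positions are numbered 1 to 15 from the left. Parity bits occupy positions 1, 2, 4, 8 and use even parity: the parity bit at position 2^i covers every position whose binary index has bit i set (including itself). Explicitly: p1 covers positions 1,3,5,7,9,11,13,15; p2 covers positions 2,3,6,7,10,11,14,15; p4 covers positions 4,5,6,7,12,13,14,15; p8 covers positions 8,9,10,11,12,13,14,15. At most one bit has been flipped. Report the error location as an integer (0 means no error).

3

s1: b1⊕b3⊕b5⊕b7⊕b9⊕b11⊕b13⊕b15 = 0⊕1⊕0⊕1⊕1⊕0⊕1⊕1 = 1
s2: b2⊕b3⊕b6⊕b7⊕b10⊕b11⊕b14⊕b15 = 0⊕1⊕1⊕1⊕0⊕0⊕1⊕1 = 1
s4: b4⊕b5⊕b6⊕b7⊕b12⊕b13⊕b14⊕b15 = 1⊕0⊕1⊕1⊕0⊕1⊕1⊕1 = 0
s8: b8⊕b9⊕b10⊕b11⊕b12⊕b13⊕b14⊕b15 = 0⊕1⊕0⊕0⊕0⊕1⊕1⊕1 = 0
Syndrome (s8...s1) = 0011 → position 3.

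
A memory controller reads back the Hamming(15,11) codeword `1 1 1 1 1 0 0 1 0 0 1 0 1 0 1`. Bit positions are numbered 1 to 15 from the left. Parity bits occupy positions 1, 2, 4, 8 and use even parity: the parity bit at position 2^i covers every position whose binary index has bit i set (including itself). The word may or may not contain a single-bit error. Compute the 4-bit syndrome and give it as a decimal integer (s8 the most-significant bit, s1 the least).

0

s1: b1⊕b3⊕b5⊕b7⊕b9⊕b11⊕b13⊕b15 = 1⊕1⊕1⊕0⊕0⊕1⊕1⊕1 = 0
s2: b2⊕b3⊕b6⊕b7⊕b10⊕b11⊕b14⊕b15 = 1⊕1⊕0⊕0⊕0⊕1⊕0⊕1 = 0
s4: b4⊕b5⊕b6⊕b7⊕b12⊕b13⊕b14⊕b15 = 1⊕1⊕0⊕0⊕0⊕1⊕0⊕1 = 0
s8: b8⊕b9⊕b10⊕b11⊕b12⊕b13⊕b14⊕b15 = 1⊕0⊕0⊕1⊕0⊕1⊕0⊕1 = 0
Syndrome (s8...s1) = 0000 → position 0 (no error).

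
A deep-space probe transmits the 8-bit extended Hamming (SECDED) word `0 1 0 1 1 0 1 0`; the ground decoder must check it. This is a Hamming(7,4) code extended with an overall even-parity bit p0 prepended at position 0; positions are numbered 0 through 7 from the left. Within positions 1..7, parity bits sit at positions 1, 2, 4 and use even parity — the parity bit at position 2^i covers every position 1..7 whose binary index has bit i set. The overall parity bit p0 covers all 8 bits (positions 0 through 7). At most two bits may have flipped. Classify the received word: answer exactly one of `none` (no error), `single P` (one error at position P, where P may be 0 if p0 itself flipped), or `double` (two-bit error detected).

s1: b1⊕b3⊕b5⊕b7 = 1⊕1⊕0⊕0 = 0
s2: b2⊕b3⊕b6⊕b7 = 0⊕1⊕1⊕0 = 0
s4: b4⊕b5⊕b6⊕b7 = 1⊕0⊕1⊕0 = 0
Syndrome (s4...s1) = 000 → position 0 (no error).
Overall parity (XOR of all 8 bits, including p0): 0⊕1⊕0⊕1⊕1⊕0⊕1⊕0 = 0
Overall=0, syndrome position=0 → no error.

none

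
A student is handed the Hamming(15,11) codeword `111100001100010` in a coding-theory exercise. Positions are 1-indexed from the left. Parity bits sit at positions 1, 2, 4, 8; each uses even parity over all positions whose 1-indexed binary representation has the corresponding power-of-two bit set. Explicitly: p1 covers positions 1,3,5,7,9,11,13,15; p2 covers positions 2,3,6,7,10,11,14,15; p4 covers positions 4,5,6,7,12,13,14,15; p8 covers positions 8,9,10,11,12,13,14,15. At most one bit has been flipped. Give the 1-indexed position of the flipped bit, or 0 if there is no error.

9

s1: b1⊕b3⊕b5⊕b7⊕b9⊕b11⊕b13⊕b15 = 1⊕1⊕0⊕0⊕1⊕0⊕0⊕0 = 1
s2: b2⊕b3⊕b6⊕b7⊕b10⊕b11⊕b14⊕b15 = 1⊕1⊕0⊕0⊕1⊕0⊕1⊕0 = 0
s4: b4⊕b5⊕b6⊕b7⊕b12⊕b13⊕b14⊕b15 = 1⊕0⊕0⊕0⊕0⊕0⊕1⊕0 = 0
s8: b8⊕b9⊕b10⊕b11⊕b12⊕b13⊕b14⊕b15 = 0⊕1⊕1⊕0⊕0⊕0⊕1⊕0 = 1
Syndrome (s8...s1) = 1001 → position 9.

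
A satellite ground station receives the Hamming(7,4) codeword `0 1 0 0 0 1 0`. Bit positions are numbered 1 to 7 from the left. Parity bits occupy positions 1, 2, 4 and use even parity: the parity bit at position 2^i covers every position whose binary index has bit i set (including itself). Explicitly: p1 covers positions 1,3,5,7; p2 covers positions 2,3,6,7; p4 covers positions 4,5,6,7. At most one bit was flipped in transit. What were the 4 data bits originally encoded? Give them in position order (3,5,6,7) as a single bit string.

0010

s1: b1⊕b3⊕b5⊕b7 = 0⊕0⊕0⊕0 = 0
s2: b2⊕b3⊕b6⊕b7 = 1⊕0⊕1⊕0 = 0
s4: b4⊕b5⊕b6⊕b7 = 0⊕0⊕1⊕0 = 1
Syndrome (s4...s1) = 100 → position 4.
Flip bit 4: corrected codeword = 0101010
Data bits at positions 3,5,6,7: 0010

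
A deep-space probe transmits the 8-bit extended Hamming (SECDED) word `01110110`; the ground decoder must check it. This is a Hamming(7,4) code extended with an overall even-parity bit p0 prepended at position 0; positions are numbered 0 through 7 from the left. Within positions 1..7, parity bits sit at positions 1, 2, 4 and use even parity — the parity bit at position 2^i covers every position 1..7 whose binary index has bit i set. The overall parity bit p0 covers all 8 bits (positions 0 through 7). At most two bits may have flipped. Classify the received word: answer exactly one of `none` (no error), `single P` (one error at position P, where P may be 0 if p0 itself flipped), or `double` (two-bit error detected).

single 3

s1: b1⊕b3⊕b5⊕b7 = 1⊕1⊕1⊕0 = 1
s2: b2⊕b3⊕b6⊕b7 = 1⊕1⊕1⊕0 = 1
s4: b4⊕b5⊕b6⊕b7 = 0⊕1⊕1⊕0 = 0
Syndrome (s4...s1) = 011 → position 3.
Overall parity (XOR of all 8 bits, including p0): 0⊕1⊕1⊕1⊕0⊕1⊕1⊕0 = 1
Overall=1, syndrome position=3 → single-bit error at position 3.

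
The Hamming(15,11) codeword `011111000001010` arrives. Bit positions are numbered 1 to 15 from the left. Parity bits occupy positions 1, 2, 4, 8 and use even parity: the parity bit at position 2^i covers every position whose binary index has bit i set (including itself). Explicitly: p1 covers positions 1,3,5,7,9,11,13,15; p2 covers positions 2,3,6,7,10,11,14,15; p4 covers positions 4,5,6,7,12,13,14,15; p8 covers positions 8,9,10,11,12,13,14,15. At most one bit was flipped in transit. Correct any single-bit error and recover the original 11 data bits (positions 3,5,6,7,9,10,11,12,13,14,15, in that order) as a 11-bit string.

s1: b1⊕b3⊕b5⊕b7⊕b9⊕b11⊕b13⊕b15 = 0⊕1⊕1⊕0⊕0⊕0⊕0⊕0 = 0
s2: b2⊕b3⊕b6⊕b7⊕b10⊕b11⊕b14⊕b15 = 1⊕1⊕1⊕0⊕0⊕0⊕1⊕0 = 0
s4: b4⊕b5⊕b6⊕b7⊕b12⊕b13⊕b14⊕b15 = 1⊕1⊕1⊕0⊕1⊕0⊕1⊕0 = 1
s8: b8⊕b9⊕b10⊕b11⊕b12⊕b13⊕b14⊕b15 = 0⊕0⊕0⊕0⊕1⊕0⊕1⊕0 = 0
Syndrome (s8...s1) = 0100 → position 4.
Flip bit 4: corrected codeword = 011011000001010
Data bits at positions 3,5,6,7,9,10,11,12,13,14,15: 11100001010

11100001010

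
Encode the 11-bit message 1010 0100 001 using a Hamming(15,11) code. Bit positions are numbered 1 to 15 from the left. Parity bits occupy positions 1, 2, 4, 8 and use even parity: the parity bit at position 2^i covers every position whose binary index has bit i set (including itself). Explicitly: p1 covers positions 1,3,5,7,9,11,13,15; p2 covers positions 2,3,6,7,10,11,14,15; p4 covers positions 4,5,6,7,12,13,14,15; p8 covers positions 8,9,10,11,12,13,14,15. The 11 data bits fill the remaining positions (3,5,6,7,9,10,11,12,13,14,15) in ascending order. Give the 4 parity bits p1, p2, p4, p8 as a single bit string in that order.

Place data bits at non-power-of-two positions: b3=1, b5=0, b6=1, b7=0, b9=0, b10=1, b11=0, b12=0, b13=0, b14=0, b15=1.
p1 = XOR of data positions {3,5,7,9,11,13,15} = 1⊕0⊕0⊕0⊕0⊕0⊕1 = 0
p2 = XOR of data positions {3,6,7,10,11,14,15} = 1⊕1⊕0⊕1⊕0⊕0⊕1 = 0
p4 = XOR of data positions {5,6,7,12,13,14,15} = 0⊕1⊕0⊕0⊕0⊕0⊕1 = 0
p8 = XOR of data positions {9,10,11,12,13,14,15} = 0⊕1⊕0⊕0⊕0⊕0⊕1 = 0
Parity bits p1,p2,p4,p8 = 0000

0000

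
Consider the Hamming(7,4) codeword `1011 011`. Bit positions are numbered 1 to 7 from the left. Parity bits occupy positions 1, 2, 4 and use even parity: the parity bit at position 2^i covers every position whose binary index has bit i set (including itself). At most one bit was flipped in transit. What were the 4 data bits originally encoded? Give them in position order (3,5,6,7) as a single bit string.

1010

s1: b1⊕b3⊕b5⊕b7 = 1⊕1⊕0⊕1 = 1
s2: b2⊕b3⊕b6⊕b7 = 0⊕1⊕1⊕1 = 1
s4: b4⊕b5⊕b6⊕b7 = 1⊕0⊕1⊕1 = 1
Syndrome (s4...s1) = 111 → position 7.
Flip bit 7: corrected codeword = 1011010
Data bits at positions 3,5,6,7: 1010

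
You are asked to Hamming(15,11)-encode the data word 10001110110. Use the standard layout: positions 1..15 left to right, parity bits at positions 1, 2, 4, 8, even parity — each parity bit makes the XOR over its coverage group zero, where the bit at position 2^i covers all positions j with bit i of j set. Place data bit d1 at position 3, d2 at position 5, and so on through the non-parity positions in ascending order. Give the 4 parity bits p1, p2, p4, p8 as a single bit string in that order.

Place data bits at non-power-of-two positions: b3=1, b5=0, b6=0, b7=0, b9=1, b10=1, b11=1, b12=0, b13=1, b14=1, b15=0.
p1 = XOR of data positions {3,5,7,9,11,13,15} = 1⊕0⊕0⊕1⊕1⊕1⊕0 = 0
p2 = XOR of data positions {3,6,7,10,11,14,15} = 1⊕0⊕0⊕1⊕1⊕1⊕0 = 0
p4 = XOR of data positions {5,6,7,12,13,14,15} = 0⊕0⊕0⊕0⊕1⊕1⊕0 = 0
p8 = XOR of data positions {9,10,11,12,13,14,15} = 1⊕1⊕1⊕0⊕1⊕1⊕0 = 1
Parity bits p1,p2,p4,p8 = 0001

0001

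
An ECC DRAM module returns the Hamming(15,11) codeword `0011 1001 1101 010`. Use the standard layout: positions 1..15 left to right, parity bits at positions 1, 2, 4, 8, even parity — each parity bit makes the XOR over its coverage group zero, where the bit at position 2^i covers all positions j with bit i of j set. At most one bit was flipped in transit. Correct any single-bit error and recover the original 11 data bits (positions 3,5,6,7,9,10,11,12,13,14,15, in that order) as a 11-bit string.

s1: b1⊕b3⊕b5⊕b7⊕b9⊕b11⊕b13⊕b15 = 0⊕1⊕1⊕0⊕1⊕0⊕0⊕0 = 1
s2: b2⊕b3⊕b6⊕b7⊕b10⊕b11⊕b14⊕b15 = 0⊕1⊕0⊕0⊕1⊕0⊕1⊕0 = 1
s4: b4⊕b5⊕b6⊕b7⊕b12⊕b13⊕b14⊕b15 = 1⊕1⊕0⊕0⊕1⊕0⊕1⊕0 = 0
s8: b8⊕b9⊕b10⊕b11⊕b12⊕b13⊕b14⊕b15 = 1⊕1⊕1⊕0⊕1⊕0⊕1⊕0 = 1
Syndrome (s8...s1) = 1011 → position 11.
Flip bit 11: corrected codeword = 001110011111010
Data bits at positions 3,5,6,7,9,10,11,12,13,14,15: 11001111010

11001111010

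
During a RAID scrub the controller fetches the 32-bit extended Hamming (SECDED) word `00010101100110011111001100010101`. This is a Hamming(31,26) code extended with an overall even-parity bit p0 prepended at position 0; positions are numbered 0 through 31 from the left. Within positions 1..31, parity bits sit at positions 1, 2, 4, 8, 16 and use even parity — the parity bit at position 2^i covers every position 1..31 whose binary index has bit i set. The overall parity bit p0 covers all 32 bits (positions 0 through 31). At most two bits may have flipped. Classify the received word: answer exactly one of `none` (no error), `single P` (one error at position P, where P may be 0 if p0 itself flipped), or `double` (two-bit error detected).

double

s1: b1⊕b3⊕b5⊕b7⊕b9⊕b11⊕b13⊕b15⊕b17⊕b19⊕b21⊕b23⊕b25⊕b27⊕b29⊕b31 = 0⊕1⊕1⊕1⊕0⊕1⊕0⊕1⊕1⊕1⊕0⊕1⊕0⊕1⊕1⊕1 = 1
s2: b2⊕b3⊕b6⊕b7⊕b10⊕b11⊕b14⊕b15⊕b18⊕b19⊕b22⊕b23⊕b26⊕b27⊕b30⊕b31 = 0⊕1⊕0⊕1⊕0⊕1⊕0⊕1⊕1⊕1⊕1⊕1⊕0⊕1⊕0⊕1 = 0
s4: b4⊕b5⊕b6⊕b7⊕b12⊕b13⊕b14⊕b15⊕b20⊕b21⊕b22⊕b23⊕b28⊕b29⊕b30⊕b31 = 0⊕1⊕0⊕1⊕1⊕0⊕0⊕1⊕0⊕0⊕1⊕1⊕0⊕1⊕0⊕1 = 0
s8: b8⊕b9⊕b10⊕b11⊕b12⊕b13⊕b14⊕b15⊕b24⊕b25⊕b26⊕b27⊕b28⊕b29⊕b30⊕b31 = 1⊕0⊕0⊕1⊕1⊕0⊕0⊕1⊕0⊕0⊕0⊕1⊕0⊕1⊕0⊕1 = 1
s16: b16⊕b17⊕b18⊕b19⊕b20⊕b21⊕b22⊕b23⊕b24⊕b25⊕b26⊕b27⊕b28⊕b29⊕b30⊕b31 = 1⊕1⊕1⊕1⊕0⊕0⊕1⊕1⊕0⊕0⊕0⊕1⊕0⊕1⊕0⊕1 = 1
Syndrome (s16...s1) = 11001 → position 25.
Overall parity (XOR of all 32 bits, including p0): 0⊕0⊕0⊕1⊕0⊕1⊕0⊕1⊕1⊕0⊕0⊕1⊕1⊕0⊕0⊕1⊕1⊕1⊕1⊕1⊕0⊕0⊕1⊕1⊕0⊕0⊕0⊕1⊕0⊕1⊕0⊕1 = 0
Overall=0, syndrome position=25 → double-bit error detected (uncorrectable).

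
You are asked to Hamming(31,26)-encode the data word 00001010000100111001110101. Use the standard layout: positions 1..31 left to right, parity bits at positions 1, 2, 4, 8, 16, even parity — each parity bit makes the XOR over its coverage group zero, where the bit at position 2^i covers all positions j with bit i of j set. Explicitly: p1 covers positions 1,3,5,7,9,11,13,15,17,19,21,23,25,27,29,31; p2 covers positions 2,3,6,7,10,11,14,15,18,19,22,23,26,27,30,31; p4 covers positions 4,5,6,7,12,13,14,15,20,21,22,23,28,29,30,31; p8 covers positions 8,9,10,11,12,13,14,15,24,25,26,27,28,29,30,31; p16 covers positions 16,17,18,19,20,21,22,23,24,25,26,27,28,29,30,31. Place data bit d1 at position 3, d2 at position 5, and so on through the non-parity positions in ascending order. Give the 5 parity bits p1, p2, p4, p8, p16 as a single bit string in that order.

Place data bits at non-power-of-two positions: b3=0, b5=0, b6=0, b7=0, b9=1, b10=0, b11=1, b12=0, b13=0, b14=0, b15=0, b17=1, b18=0, b19=0, b20=1, b21=1, b22=1, b23=0, b24=0, b25=1, b26=1, b27=1, b28=0, b29=1, b30=0, b31=1.
p1 = XOR of data positions {3,5,7,9,11,13,15,17,19,21,23,25,27,29,31} = 0⊕0⊕0⊕1⊕1⊕0⊕0⊕1⊕0⊕1⊕0⊕1⊕1⊕1⊕1 = 0
p2 = XOR of data positions {3,6,7,10,11,14,15,18,19,22,23,26,27,30,31} = 0⊕0⊕0⊕0⊕1⊕0⊕0⊕0⊕0⊕1⊕0⊕1⊕1⊕0⊕1 = 1
p4 = XOR of data positions {5,6,7,12,13,14,15,20,21,22,23,28,29,30,31} = 0⊕0⊕0⊕0⊕0⊕0⊕0⊕1⊕1⊕1⊕0⊕0⊕1⊕0⊕1 = 1
p8 = XOR of data positions {9,10,11,12,13,14,15,24,25,26,27,28,29,30,31} = 1⊕0⊕1⊕0⊕0⊕0⊕0⊕0⊕1⊕1⊕1⊕0⊕1⊕0⊕1 = 1
p16 = XOR of data positions {17,18,19,20,21,22,23,24,25,26,27,28,29,30,31} = 1⊕0⊕0⊕1⊕1⊕1⊕0⊕0⊕1⊕1⊕1⊕0⊕1⊕0⊕1 = 1
Parity bits p1,p2,p4,p8,p16 = 01111

01111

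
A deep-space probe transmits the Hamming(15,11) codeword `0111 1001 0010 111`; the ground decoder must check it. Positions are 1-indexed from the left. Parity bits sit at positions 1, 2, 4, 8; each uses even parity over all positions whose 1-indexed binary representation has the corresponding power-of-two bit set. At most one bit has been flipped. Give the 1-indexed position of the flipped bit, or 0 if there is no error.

s1: b1⊕b3⊕b5⊕b7⊕b9⊕b11⊕b13⊕b15 = 0⊕1⊕1⊕0⊕0⊕1⊕1⊕1 = 1
s2: b2⊕b3⊕b6⊕b7⊕b10⊕b11⊕b14⊕b15 = 1⊕1⊕0⊕0⊕0⊕1⊕1⊕1 = 1
s4: b4⊕b5⊕b6⊕b7⊕b12⊕b13⊕b14⊕b15 = 1⊕1⊕0⊕0⊕0⊕1⊕1⊕1 = 1
s8: b8⊕b9⊕b10⊕b11⊕b12⊕b13⊕b14⊕b15 = 1⊕0⊕0⊕1⊕0⊕1⊕1⊕1 = 1
Syndrome (s8...s1) = 1111 → position 15.

15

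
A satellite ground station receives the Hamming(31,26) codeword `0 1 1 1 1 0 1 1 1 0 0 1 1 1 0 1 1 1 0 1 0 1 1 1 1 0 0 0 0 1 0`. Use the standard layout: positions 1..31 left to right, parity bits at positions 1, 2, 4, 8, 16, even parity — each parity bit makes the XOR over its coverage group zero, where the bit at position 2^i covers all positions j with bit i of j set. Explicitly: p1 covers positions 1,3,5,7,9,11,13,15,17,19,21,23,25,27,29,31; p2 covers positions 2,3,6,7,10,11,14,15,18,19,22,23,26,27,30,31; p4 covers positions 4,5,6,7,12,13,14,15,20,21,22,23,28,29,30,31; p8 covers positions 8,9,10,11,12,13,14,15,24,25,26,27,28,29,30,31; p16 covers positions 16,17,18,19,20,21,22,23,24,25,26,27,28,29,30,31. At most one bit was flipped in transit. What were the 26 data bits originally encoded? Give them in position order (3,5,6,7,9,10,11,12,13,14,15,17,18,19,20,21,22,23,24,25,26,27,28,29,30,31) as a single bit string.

s1: b1⊕b3⊕b5⊕b7⊕b9⊕b11⊕b13⊕b15⊕b17⊕b19⊕b21⊕b23⊕b25⊕b27⊕b29⊕b31 = 0⊕1⊕1⊕1⊕1⊕0⊕1⊕0⊕1⊕0⊕0⊕1⊕1⊕0⊕0⊕0 = 0
s2: b2⊕b3⊕b6⊕b7⊕b10⊕b11⊕b14⊕b15⊕b18⊕b19⊕b22⊕b23⊕b26⊕b27⊕b30⊕b31 = 1⊕1⊕0⊕1⊕0⊕0⊕1⊕0⊕1⊕0⊕1⊕1⊕0⊕0⊕1⊕0 = 0
s4: b4⊕b5⊕b6⊕b7⊕b12⊕b13⊕b14⊕b15⊕b20⊕b21⊕b22⊕b23⊕b28⊕b29⊕b30⊕b31 = 1⊕1⊕0⊕1⊕1⊕1⊕1⊕0⊕1⊕0⊕1⊕1⊕0⊕0⊕1⊕0 = 0
s8: b8⊕b9⊕b10⊕b11⊕b12⊕b13⊕b14⊕b15⊕b24⊕b25⊕b26⊕b27⊕b28⊕b29⊕b30⊕b31 = 1⊕1⊕0⊕0⊕1⊕1⊕1⊕0⊕1⊕1⊕0⊕0⊕0⊕0⊕1⊕0 = 0
s16: b16⊕b17⊕b18⊕b19⊕b20⊕b21⊕b22⊕b23⊕b24⊕b25⊕b26⊕b27⊕b28⊕b29⊕b30⊕b31 = 1⊕1⊕1⊕0⊕1⊕0⊕1⊕1⊕1⊕1⊕0⊕0⊕0⊕0⊕1⊕0 = 1
Syndrome (s16...s1) = 10000 → position 16.
Flip bit 16: corrected codeword = 0111101110011100110101111000010
Data bits at positions 3,5,6,7,9,10,11,12,13,14,15,17,18,19,20,21,22,23,24,25,26,27,28,29,30,31: 11011001110110101111000010

11011001110110101111000010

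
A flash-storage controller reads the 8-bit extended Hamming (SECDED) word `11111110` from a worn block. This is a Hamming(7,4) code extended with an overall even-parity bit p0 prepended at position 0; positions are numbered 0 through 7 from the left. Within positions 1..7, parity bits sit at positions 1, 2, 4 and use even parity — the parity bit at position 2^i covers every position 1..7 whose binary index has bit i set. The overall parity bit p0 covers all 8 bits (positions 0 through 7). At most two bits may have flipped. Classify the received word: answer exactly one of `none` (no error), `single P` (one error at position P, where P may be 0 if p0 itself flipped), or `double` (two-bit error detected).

single 7

s1: b1⊕b3⊕b5⊕b7 = 1⊕1⊕1⊕0 = 1
s2: b2⊕b3⊕b6⊕b7 = 1⊕1⊕1⊕0 = 1
s4: b4⊕b5⊕b6⊕b7 = 1⊕1⊕1⊕0 = 1
Syndrome (s4...s1) = 111 → position 7.
Overall parity (XOR of all 8 bits, including p0): 1⊕1⊕1⊕1⊕1⊕1⊕1⊕0 = 1
Overall=1, syndrome position=7 → single-bit error at position 7.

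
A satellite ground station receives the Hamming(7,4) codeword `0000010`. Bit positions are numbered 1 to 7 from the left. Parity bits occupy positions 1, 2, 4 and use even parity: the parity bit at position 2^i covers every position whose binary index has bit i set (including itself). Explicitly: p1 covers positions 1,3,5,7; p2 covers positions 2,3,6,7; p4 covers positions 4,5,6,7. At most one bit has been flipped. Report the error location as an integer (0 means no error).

s1: b1⊕b3⊕b5⊕b7 = 0⊕0⊕0⊕0 = 0
s2: b2⊕b3⊕b6⊕b7 = 0⊕0⊕1⊕0 = 1
s4: b4⊕b5⊕b6⊕b7 = 0⊕0⊕1⊕0 = 1
Syndrome (s4...s1) = 110 → position 6.

6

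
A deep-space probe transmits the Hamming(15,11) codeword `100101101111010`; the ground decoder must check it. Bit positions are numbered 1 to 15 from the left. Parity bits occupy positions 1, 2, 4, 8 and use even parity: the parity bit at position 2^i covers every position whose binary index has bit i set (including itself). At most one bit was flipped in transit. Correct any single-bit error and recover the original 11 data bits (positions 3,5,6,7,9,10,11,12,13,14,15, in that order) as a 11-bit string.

00111111000

s1: b1⊕b3⊕b5⊕b7⊕b9⊕b11⊕b13⊕b15 = 1⊕0⊕0⊕1⊕1⊕1⊕0⊕0 = 0
s2: b2⊕b3⊕b6⊕b7⊕b10⊕b11⊕b14⊕b15 = 0⊕0⊕1⊕1⊕1⊕1⊕1⊕0 = 1
s4: b4⊕b5⊕b6⊕b7⊕b12⊕b13⊕b14⊕b15 = 1⊕0⊕1⊕1⊕1⊕0⊕1⊕0 = 1
s8: b8⊕b9⊕b10⊕b11⊕b12⊕b13⊕b14⊕b15 = 0⊕1⊕1⊕1⊕1⊕0⊕1⊕0 = 1
Syndrome (s8...s1) = 1110 → position 14.
Flip bit 14: corrected codeword = 100101101111000
Data bits at positions 3,5,6,7,9,10,11,12,13,14,15: 00111111000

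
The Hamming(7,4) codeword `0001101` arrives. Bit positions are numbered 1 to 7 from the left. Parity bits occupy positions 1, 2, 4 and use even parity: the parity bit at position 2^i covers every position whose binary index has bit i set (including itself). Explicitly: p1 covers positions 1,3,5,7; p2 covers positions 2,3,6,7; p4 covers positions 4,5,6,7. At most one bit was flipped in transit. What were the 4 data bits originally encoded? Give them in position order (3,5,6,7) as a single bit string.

0111

s1: b1⊕b3⊕b5⊕b7 = 0⊕0⊕1⊕1 = 0
s2: b2⊕b3⊕b6⊕b7 = 0⊕0⊕0⊕1 = 1
s4: b4⊕b5⊕b6⊕b7 = 1⊕1⊕0⊕1 = 1
Syndrome (s4...s1) = 110 → position 6.
Flip bit 6: corrected codeword = 0001111
Data bits at positions 3,5,6,7: 0111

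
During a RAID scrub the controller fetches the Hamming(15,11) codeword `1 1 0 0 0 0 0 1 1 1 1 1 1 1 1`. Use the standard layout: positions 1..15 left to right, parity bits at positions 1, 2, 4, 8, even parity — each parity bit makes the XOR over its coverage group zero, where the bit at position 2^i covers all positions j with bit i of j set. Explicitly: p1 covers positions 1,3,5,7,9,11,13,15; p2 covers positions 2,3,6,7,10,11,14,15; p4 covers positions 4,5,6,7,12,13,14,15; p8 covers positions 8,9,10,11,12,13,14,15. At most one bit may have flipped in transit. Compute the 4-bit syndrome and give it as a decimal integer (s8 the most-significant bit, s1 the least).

3

s1: b1⊕b3⊕b5⊕b7⊕b9⊕b11⊕b13⊕b15 = 1⊕0⊕0⊕0⊕1⊕1⊕1⊕1 = 1
s2: b2⊕b3⊕b6⊕b7⊕b10⊕b11⊕b14⊕b15 = 1⊕0⊕0⊕0⊕1⊕1⊕1⊕1 = 1
s4: b4⊕b5⊕b6⊕b7⊕b12⊕b13⊕b14⊕b15 = 0⊕0⊕0⊕0⊕1⊕1⊕1⊕1 = 0
s8: b8⊕b9⊕b10⊕b11⊕b12⊕b13⊕b14⊕b15 = 1⊕1⊕1⊕1⊕1⊕1⊕1⊕1 = 0
Syndrome (s8...s1) = 0011 → position 3.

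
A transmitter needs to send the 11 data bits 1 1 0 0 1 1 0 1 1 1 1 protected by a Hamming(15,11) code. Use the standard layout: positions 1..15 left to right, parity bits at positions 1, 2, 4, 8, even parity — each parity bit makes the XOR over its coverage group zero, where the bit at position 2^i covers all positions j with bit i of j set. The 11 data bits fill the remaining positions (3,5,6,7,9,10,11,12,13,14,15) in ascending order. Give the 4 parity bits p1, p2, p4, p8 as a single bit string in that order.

1010

Place data bits at non-power-of-two positions: b3=1, b5=1, b6=0, b7=0, b9=1, b10=1, b11=0, b12=1, b13=1, b14=1, b15=1.
p1 = XOR of data positions {3,5,7,9,11,13,15} = 1⊕1⊕0⊕1⊕0⊕1⊕1 = 1
p2 = XOR of data positions {3,6,7,10,11,14,15} = 1⊕0⊕0⊕1⊕0⊕1⊕1 = 0
p4 = XOR of data positions {5,6,7,12,13,14,15} = 1⊕0⊕0⊕1⊕1⊕1⊕1 = 1
p8 = XOR of data positions {9,10,11,12,13,14,15} = 1⊕1⊕0⊕1⊕1⊕1⊕1 = 0
Parity bits p1,p2,p4,p8 = 1010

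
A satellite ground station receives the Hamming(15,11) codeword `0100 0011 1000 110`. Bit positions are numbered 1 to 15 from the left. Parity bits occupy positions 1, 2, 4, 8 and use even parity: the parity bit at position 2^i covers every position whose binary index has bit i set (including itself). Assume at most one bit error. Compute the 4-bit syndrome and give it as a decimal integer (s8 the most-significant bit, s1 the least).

s1: b1⊕b3⊕b5⊕b7⊕b9⊕b11⊕b13⊕b15 = 0⊕0⊕0⊕1⊕1⊕0⊕1⊕0 = 1
s2: b2⊕b3⊕b6⊕b7⊕b10⊕b11⊕b14⊕b15 = 1⊕0⊕0⊕1⊕0⊕0⊕1⊕0 = 1
s4: b4⊕b5⊕b6⊕b7⊕b12⊕b13⊕b14⊕b15 = 0⊕0⊕0⊕1⊕0⊕1⊕1⊕0 = 1
s8: b8⊕b9⊕b10⊕b11⊕b12⊕b13⊕b14⊕b15 = 1⊕1⊕0⊕0⊕0⊕1⊕1⊕0 = 0
Syndrome (s8...s1) = 0111 → position 7.

7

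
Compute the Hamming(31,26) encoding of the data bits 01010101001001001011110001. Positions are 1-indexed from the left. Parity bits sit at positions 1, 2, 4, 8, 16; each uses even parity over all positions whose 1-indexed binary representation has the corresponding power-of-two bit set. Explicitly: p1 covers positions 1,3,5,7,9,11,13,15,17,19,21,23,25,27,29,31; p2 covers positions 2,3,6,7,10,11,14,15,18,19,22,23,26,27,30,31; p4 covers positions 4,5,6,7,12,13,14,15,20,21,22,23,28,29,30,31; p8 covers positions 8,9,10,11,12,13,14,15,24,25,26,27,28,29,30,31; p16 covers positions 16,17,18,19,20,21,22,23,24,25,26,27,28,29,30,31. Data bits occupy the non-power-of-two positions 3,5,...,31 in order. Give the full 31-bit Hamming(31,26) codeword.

Place data bits at non-power-of-two positions: b3=0, b5=1, b6=0, b7=1, b9=0, b10=1, b11=0, b12=1, b13=0, b14=0, b15=1, b17=0, b18=0, b19=1, b20=0, b21=0, b22=1, b23=0, b24=1, b25=1, b26=1, b27=1, b28=0, b29=0, b30=0, b31=1.
p1 = XOR of data positions {3,5,7,9,11,13,15,17,19,21,23,25,27,29,31} = 0⊕1⊕1⊕0⊕0⊕0⊕1⊕0⊕1⊕0⊕0⊕1⊕1⊕0⊕1 = 1
p2 = XOR of data positions {3,6,7,10,11,14,15,18,19,22,23,26,27,30,31} = 0⊕0⊕1⊕1⊕0⊕0⊕1⊕0⊕1⊕1⊕0⊕1⊕1⊕0⊕1 = 0
p4 = XOR of data positions {5,6,7,12,13,14,15,20,21,22,23,28,29,30,31} = 1⊕0⊕1⊕1⊕0⊕0⊕1⊕0⊕0⊕1⊕0⊕0⊕0⊕0⊕1 = 0
p8 = XOR of data positions {9,10,11,12,13,14,15,24,25,26,27,28,29,30,31} = 0⊕1⊕0⊕1⊕0⊕0⊕1⊕1⊕1⊕1⊕1⊕0⊕0⊕0⊕1 = 0
p16 = XOR of data positions {17,18,19,20,21,22,23,24,25,26,27,28,29,30,31} = 0⊕0⊕1⊕0⊕0⊕1⊕0⊕1⊕1⊕1⊕1⊕0⊕0⊕0⊕1 = 1
Codeword b1..b31 = 1000101001010011001001011110001

1000101001010011001001011110001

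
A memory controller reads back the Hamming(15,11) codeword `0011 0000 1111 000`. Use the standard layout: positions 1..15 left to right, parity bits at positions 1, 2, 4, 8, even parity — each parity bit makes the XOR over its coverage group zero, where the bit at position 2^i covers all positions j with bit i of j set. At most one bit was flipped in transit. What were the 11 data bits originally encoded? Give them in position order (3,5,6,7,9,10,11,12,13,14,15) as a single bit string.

s1: b1⊕b3⊕b5⊕b7⊕b9⊕b11⊕b13⊕b15 = 0⊕1⊕0⊕0⊕1⊕1⊕0⊕0 = 1
s2: b2⊕b3⊕b6⊕b7⊕b10⊕b11⊕b14⊕b15 = 0⊕1⊕0⊕0⊕1⊕1⊕0⊕0 = 1
s4: b4⊕b5⊕b6⊕b7⊕b12⊕b13⊕b14⊕b15 = 1⊕0⊕0⊕0⊕1⊕0⊕0⊕0 = 0
s8: b8⊕b9⊕b10⊕b11⊕b12⊕b13⊕b14⊕b15 = 0⊕1⊕1⊕1⊕1⊕0⊕0⊕0 = 0
Syndrome (s8...s1) = 0011 → position 3.
Flip bit 3: corrected codeword = 000100001111000
Data bits at positions 3,5,6,7,9,10,11,12,13,14,15: 00001111000

00001111000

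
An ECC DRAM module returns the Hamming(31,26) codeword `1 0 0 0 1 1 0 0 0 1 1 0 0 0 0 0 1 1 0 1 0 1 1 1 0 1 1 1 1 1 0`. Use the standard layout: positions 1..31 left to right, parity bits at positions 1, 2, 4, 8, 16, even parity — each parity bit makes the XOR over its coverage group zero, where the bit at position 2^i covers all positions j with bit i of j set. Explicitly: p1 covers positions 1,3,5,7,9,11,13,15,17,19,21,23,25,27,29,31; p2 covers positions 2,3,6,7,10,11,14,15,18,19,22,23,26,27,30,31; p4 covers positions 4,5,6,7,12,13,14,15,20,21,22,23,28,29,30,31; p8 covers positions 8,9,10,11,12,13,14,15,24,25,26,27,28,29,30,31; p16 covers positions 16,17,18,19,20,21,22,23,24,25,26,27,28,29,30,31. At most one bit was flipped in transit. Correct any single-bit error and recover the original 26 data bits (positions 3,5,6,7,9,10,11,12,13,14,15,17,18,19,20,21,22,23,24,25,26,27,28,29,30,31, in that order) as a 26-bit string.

01100110000111101110111110

s1: b1⊕b3⊕b5⊕b7⊕b9⊕b11⊕b13⊕b15⊕b17⊕b19⊕b21⊕b23⊕b25⊕b27⊕b29⊕b31 = 1⊕0⊕1⊕0⊕0⊕1⊕0⊕0⊕1⊕0⊕0⊕1⊕0⊕1⊕1⊕0 = 1
s2: b2⊕b3⊕b6⊕b7⊕b10⊕b11⊕b14⊕b15⊕b18⊕b19⊕b22⊕b23⊕b26⊕b27⊕b30⊕b31 = 0⊕0⊕1⊕0⊕1⊕1⊕0⊕0⊕1⊕0⊕1⊕1⊕1⊕1⊕1⊕0 = 1
s4: b4⊕b5⊕b6⊕b7⊕b12⊕b13⊕b14⊕b15⊕b20⊕b21⊕b22⊕b23⊕b28⊕b29⊕b30⊕b31 = 0⊕1⊕1⊕0⊕0⊕0⊕0⊕0⊕1⊕0⊕1⊕1⊕1⊕1⊕1⊕0 = 0
s8: b8⊕b9⊕b10⊕b11⊕b12⊕b13⊕b14⊕b15⊕b24⊕b25⊕b26⊕b27⊕b28⊕b29⊕b30⊕b31 = 0⊕0⊕1⊕1⊕0⊕0⊕0⊕0⊕1⊕0⊕1⊕1⊕1⊕1⊕1⊕0 = 0
s16: b16⊕b17⊕b18⊕b19⊕b20⊕b21⊕b22⊕b23⊕b24⊕b25⊕b26⊕b27⊕b28⊕b29⊕b30⊕b31 = 0⊕1⊕1⊕0⊕1⊕0⊕1⊕1⊕1⊕0⊕1⊕1⊕1⊕1⊕1⊕0 = 1
Syndrome (s16...s1) = 10011 → position 19.
Flip bit 19: corrected codeword = 1000110001100000111101110111110
Data bits at positions 3,5,6,7,9,10,11,12,13,14,15,17,18,19,20,21,22,23,24,25,26,27,28,29,30,31: 01100110000111101110111110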